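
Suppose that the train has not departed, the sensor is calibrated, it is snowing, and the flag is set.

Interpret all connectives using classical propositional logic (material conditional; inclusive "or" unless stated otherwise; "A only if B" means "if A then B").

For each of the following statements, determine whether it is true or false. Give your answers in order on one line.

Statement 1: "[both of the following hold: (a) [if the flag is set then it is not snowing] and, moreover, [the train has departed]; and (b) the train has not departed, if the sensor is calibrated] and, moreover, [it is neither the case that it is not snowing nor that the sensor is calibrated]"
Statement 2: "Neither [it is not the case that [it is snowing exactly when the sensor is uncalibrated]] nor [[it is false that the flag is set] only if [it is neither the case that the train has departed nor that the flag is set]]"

Let S = "the flag is set" (T), R = "it is snowing" (T), P = "the train has departed" (F), Q = "the sensor is calibrated" (T).

Statement 1: Formalization: (((S -> ~R) & P) & (Q -> ~P)) & (~R nor Q)

~R = ~T = F
S -> ~R = T -> F = F
(S -> ~R) & P = F & F = F
~P = ~F = T
Q -> ~P = T -> T = T
((S -> ~R) & P) & (Q -> ~P) = F & T = F
~R = ~T = F
~R nor Q = F nor T = F
(((S -> ~R) & P) & (Q -> ~P)) & (~R nor Q) = F & F = F
Hence Statement 1 is false.

Statement 2: In symbols: ~(R <-> ~Q) nor (~S -> (P nor S))

~Q = ~T = F
R <-> ~Q = T <-> F = F
~(R <-> ~Q) = ~F = T
~S = ~T = F
P nor S = F nor T = F
~S -> (P nor S) = F -> F = T
~(R <-> ~Q) nor (~S -> (P nor S)) = T nor T = F
So Statement 2 is false.

Statement 1 False / Statement 2 False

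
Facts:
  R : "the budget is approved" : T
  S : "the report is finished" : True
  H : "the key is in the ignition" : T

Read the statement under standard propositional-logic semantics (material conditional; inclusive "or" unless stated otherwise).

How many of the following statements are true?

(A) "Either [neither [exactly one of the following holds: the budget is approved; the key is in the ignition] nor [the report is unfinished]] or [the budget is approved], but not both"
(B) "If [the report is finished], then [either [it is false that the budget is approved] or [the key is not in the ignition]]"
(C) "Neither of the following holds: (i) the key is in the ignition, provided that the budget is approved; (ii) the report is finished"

0

(A): In symbols: ((R xor H) nor ~S) xor R

R xor H = T xor T = F
~S = ~T = F
(R xor H) nor ~S = F nor F = T
((R xor H) nor ~S) xor R = T xor T = F
Thus (A) is false.

(B): Formalization: S -> (~R | ~H)

~R = ~T = F
~H = ~T = F
~R | ~H = F | F = F
S -> (~R | ~H) = T -> F = F
So (B) is false.

(C): In symbols: (R -> H) nor S

R -> H = T -> T = T
(R -> H) nor S = T nor T = F
So (C) is false.

True statements: 0 (none).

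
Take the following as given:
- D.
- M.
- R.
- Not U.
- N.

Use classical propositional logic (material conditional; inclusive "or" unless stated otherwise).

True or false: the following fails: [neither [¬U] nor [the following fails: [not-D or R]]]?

True

Parsed as ¬(¬U ↓ ¬(¬D ∨ R))

¬U = ¬F = T
¬D = ¬T = F
¬D ∨ R = F ∨ T = T
¬(¬D ∨ R) = ¬T = F
¬U ↓ ¬(¬D ∨ R) = T ↓ F = F
¬(¬U ↓ ¬(¬D ∨ R)) = ¬F = T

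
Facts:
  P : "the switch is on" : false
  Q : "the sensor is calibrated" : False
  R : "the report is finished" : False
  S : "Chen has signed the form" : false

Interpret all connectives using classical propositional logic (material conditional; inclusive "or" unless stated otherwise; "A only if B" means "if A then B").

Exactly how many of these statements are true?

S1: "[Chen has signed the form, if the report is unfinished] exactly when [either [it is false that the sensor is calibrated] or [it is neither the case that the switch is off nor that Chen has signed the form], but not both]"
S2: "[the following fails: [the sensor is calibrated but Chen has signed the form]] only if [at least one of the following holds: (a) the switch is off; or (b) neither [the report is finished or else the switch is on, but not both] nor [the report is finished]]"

1

S1: Parsed as (¬R → S) ↔ (¬Q ⊕ (¬P ↓ S))

¬R = ¬F = T
¬R → S = T → F = F
¬Q = ¬F = T
¬P = ¬F = T
¬P ↓ S = T ↓ F = F
¬Q ⊕ (¬P ↓ S) = T ⊕ F = T
(¬R → S) ↔ (¬Q ⊕ (¬P ↓ S)) = F ↔ T = F
So S1 is false.

S2: Formalization: ¬(Q ∧ S) → (¬P ∨ ((R ⊕ P) ↓ R))

Q ∧ S = F ∧ F = F
¬(Q ∧ S) = ¬F = T
¬P = ¬F = T
R ⊕ P = F ⊕ F = F
(R ⊕ P) ↓ R = F ↓ F = T
¬P ∨ ((R ⊕ P) ↓ R) = T ∨ T = T
¬(Q ∧ S) → (¬P ∨ ((R ⊕ P) ↓ R)) = T → T = T
Thus S2 is true.

Count: 1.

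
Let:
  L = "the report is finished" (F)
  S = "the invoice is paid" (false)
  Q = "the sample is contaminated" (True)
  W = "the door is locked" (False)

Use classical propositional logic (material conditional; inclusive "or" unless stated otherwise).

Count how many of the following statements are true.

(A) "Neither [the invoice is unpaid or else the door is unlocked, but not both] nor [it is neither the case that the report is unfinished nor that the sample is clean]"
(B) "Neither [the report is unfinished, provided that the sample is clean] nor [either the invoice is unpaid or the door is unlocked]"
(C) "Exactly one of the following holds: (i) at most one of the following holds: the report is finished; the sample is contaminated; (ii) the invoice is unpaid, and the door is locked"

2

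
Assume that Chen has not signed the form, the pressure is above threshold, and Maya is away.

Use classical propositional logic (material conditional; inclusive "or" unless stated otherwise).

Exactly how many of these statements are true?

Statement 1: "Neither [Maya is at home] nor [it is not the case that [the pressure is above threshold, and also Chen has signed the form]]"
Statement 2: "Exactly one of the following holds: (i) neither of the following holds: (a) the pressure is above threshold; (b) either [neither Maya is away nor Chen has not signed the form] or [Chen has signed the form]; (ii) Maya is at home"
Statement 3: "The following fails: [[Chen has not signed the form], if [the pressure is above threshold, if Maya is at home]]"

0

Let Q = "Maya is at home" (False), R = "the pressure is above threshold" (True), S = "Chen has signed the form" (False).

Statement 1: Parsed as Q nor not (R and S)

R and S = True and False = False
not (R and S) = not False = True
Q nor not (R and S) = False nor True = False
Thus Statement 1 is false.

Statement 2: In symbols: (R nor ((not Q nor not S) or S)) xor Q

not Q = not False = True
not S = not False = True
not Q nor not S = True nor True = False
(not Q nor not S) or S = False or False = False
R nor ((not Q nor not S) or S) = True nor False = False
(R nor ((not Q nor not S) or S)) xor Q = False xor False = False
So Statement 2 is false.

Statement 3: In symbols: not ((Q -> R) -> not S)

Q -> R = False -> True = True
not S = not False = True
(Q -> R) -> not S = True -> True = True
not ((Q -> R) -> not S) = not True = False
So Statement 3 is false.

True statements: 0 (none).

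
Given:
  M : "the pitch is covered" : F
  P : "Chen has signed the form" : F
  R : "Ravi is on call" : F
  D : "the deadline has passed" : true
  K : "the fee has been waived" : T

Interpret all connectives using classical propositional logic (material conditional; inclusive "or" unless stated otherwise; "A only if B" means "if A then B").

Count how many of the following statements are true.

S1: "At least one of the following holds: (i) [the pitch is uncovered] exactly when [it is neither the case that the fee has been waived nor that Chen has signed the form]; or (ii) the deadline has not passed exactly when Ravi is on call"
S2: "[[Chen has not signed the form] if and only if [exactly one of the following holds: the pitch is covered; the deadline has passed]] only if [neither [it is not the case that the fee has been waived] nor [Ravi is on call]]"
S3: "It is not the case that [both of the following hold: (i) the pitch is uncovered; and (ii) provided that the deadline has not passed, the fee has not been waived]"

S1: Parsed as (not M iff (K nor P)) or (not D iff R)

not M = not False = True
K nor P = True nor False = False
not M iff (K nor P) = True iff False = False
not D = not True = False
not D iff R = False iff False = True
(not M iff (K nor P)) or (not D iff R) = False or True = True
Hence S1 is true.

S2: In symbols: (not P iff (M xor D)) -> (not K nor R)

not P = not False = True
M xor D = False xor True = True
not P iff (M xor D) = True iff True = True
not K = not True = False
not K nor R = False nor False = True
(not P iff (M xor D)) -> (not K nor R) = True -> True = True
Thus S2 is true.

S3: This is not (not M and (not D -> not K)).

not M = not False = True
not D = not True = False
not K = not True = False
not D -> not K = False -> False = True
not M and (not D -> not K) = True and True = True
not (not M and (not D -> not K)) = not True = False
Hence S3 is false.

Count: 2.

2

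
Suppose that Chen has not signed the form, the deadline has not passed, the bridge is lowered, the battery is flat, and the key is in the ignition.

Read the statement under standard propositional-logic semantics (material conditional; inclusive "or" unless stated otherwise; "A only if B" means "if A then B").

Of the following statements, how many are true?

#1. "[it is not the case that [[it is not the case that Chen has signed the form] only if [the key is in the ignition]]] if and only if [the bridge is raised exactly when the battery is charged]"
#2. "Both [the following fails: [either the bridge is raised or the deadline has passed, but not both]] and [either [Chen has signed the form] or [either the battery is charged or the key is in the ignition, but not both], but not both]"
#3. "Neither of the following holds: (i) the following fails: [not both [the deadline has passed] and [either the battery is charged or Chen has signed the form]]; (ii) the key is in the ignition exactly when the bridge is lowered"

Let P = "Chen has signed the form" (F), U = "the key is in the ignition" (T), R = "the bridge is raised" (F), S = "the battery is charged" (F), Q = "the deadline has passed" (F).

#1: Formalization: ~(~P -> U) <-> (R <-> S)

~P = ~F = T
~P -> U = T -> T = T
~(~P -> U) = ~T = F
R <-> S = F <-> F = T
~(~P -> U) <-> (R <-> S) = F <-> T = F
Hence #1 is false.

#2: Parsed as ~(R xor Q) & (P xor (S xor U))

R xor Q = F xor F = F
~(R xor Q) = ~F = T
S xor U = F xor T = T
P xor (S xor U) = F xor T = T
~(R xor Q) & (P xor (S xor U)) = T & T = T
So #2 is true.

#3: Parsed as ~(Q nand (S | P)) nor (U <-> ~R)

S | P = F | F = F
Q nand (S | P) = F nand F = T
~(Q nand (S | P)) = ~T = F
~R = ~F = T
U <-> ~R = T <-> T = T
~(Q nand (S | P)) nor (U <-> ~R) = F nor T = F
Thus #3 is false.

True statements: 1.

1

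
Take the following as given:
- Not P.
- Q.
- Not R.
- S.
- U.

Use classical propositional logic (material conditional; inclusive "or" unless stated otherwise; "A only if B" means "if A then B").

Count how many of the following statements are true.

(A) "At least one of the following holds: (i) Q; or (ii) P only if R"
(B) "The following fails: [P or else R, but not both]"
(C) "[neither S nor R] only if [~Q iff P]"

3

(A): Formalization: Q or (P -> R)

P -> R = False -> False = True
Q or (P -> R) = True or True = True
Thus (A) is true.

(B): In symbols: not (P xor R)

P xor R = False xor False = False
not (P xor R) = not False = True
Hence (B) is true.

(C): Formalization: (S nor R) -> (not Q iff P)

S nor R = True nor False = False
not Q = not True = False
not Q iff P = False iff False = True
(S nor R) -> (not Q iff P) = False -> True = True
Hence (C) is true.

True statements: 3 ((A), (B), (C)).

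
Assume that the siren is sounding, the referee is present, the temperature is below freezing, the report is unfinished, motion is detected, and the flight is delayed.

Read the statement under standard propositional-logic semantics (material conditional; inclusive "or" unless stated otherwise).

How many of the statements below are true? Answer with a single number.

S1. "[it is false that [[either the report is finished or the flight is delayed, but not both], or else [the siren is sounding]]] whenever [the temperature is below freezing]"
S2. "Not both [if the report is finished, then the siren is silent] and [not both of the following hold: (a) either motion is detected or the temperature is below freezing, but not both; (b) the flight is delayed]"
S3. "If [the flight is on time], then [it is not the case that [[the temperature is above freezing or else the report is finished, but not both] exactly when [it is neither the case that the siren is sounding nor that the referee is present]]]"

Let R = "the temperature is below freezing" (True), S = "the report is finished" (False), V = "the flight is delayed" (True), P = "the siren is sounding" (True), U = "motion is detected" (True), Q = "the referee is present" (True).

S1: This is R -> not ((S xor V) or P).

S xor V = False xor True = True
(S xor V) or P = True or True = True
not ((S xor V) or P) = not True = False
R -> not ((S xor V) or P) = True -> False = False
Thus S1 is false.

S2: This is (S -> not P) nand ((U xor R) nand V).

not P = not True = False
S -> not P = False -> False = True
U xor R = True xor True = False
(U xor R) nand V = False nand True = True
(S -> not P) nand ((U xor R) nand V) = True nand True = False
So S2 is false.

S3: This is not V -> not ((not R xor S) iff (P nor Q)).

not V = not True = False
not R = not True = False
not R xor S = False xor False = False
P nor Q = True nor True = False
(not R xor S) iff (P nor Q) = False iff False = True
not ((not R xor S) iff (P nor Q)) = not True = False
not V -> not ((not R xor S) iff (P nor Q)) = False -> False = True
So S3 is true.

Count: 1.

1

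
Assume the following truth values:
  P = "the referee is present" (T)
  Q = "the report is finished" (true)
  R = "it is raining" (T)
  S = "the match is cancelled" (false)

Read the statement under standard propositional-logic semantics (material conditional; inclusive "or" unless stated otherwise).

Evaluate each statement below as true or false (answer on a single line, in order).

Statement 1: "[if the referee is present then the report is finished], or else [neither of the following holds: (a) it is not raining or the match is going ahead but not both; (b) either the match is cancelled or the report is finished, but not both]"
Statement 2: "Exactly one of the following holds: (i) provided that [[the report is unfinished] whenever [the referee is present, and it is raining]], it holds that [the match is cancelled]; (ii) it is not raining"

Statement 1 True / Statement 2 True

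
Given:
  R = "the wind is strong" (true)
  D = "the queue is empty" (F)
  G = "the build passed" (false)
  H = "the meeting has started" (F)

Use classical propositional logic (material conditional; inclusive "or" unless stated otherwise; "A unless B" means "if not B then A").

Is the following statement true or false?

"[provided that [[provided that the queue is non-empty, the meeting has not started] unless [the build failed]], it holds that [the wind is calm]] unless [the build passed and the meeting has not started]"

Values: D=False, H=False, G=False, R=True.
This is (((not D -> not H) or not G) -> not R) or (G and not H).

not D = not False = True
not H = not False = True
not D -> not H = True -> True = True
not G = not False = True
(not D -> not H) or not G = True or True = True
not R = not True = False
((not D -> not H) or not G) -> not R = True -> False = False
not H = not False = True
G and not H = False and True = False
(((not D -> not H) or not G) -> not R) or (G and not H) = False or False = False

The statement is false.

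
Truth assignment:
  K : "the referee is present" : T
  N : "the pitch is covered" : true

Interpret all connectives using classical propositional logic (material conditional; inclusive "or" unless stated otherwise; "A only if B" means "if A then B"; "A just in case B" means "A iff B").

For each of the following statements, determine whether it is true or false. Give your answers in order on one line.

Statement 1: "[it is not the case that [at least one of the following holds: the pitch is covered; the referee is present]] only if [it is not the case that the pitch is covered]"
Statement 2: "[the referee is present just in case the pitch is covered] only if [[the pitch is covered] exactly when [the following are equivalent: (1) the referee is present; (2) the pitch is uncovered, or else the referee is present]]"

Statement 1 T, Statement 2 T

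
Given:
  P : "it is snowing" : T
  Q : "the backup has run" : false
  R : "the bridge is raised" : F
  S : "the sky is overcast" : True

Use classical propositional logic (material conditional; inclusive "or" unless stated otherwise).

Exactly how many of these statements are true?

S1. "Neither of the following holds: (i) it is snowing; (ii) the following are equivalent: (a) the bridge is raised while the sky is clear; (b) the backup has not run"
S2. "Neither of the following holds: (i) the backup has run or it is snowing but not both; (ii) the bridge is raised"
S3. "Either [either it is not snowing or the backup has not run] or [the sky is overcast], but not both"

0

S1: Parsed as P nor ((R and not S) iff not Q)

not S = not True = False
R and not S = False and False = False
not Q = not False = True
(R and not S) iff not Q = False iff True = False
P nor ((R and not S) iff not Q) = True nor False = False
Hence S1 is false.

S2: Formalization: (Q xor P) nor R

Q xor P = False xor True = True
(Q xor P) nor R = True nor False = False
Hence S2 is false.

S3: This is (not P or not Q) xor S.

not P = not True = False
not Q = not False = True
not P or not Q = False or True = True
(not P or not Q) xor S = True xor True = False
Thus S3 is false.

True statements: 0 (none).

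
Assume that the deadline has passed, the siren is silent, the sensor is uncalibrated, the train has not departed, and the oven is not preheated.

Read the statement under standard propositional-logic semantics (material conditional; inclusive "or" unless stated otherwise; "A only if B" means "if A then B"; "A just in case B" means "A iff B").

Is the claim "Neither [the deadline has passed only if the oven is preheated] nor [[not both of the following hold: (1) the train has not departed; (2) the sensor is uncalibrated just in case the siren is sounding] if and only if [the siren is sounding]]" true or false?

Let N = "the deadline has passed" (True), R = "the oven is preheated" (False), S = "the train has departed" (False), H = "the sensor is calibrated" (False), K = "the siren is sounding" (False).
This is (N -> R) nor ((not S nand (not H iff K)) iff K).

N -> R = True -> False = False
not S = not False = True
not H = not False = True
not H iff K = True iff False = False
not S nand (not H iff K) = True nand False = True
(not S nand (not H iff K)) iff K = True iff False = False
(N -> R) nor ((not S nand (not H iff K)) iff K) = False nor False = True

True.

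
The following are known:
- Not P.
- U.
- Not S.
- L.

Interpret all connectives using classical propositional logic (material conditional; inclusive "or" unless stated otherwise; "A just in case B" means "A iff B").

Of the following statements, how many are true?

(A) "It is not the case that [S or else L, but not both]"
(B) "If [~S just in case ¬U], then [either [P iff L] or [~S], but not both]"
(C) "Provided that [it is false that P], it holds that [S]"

1

(A): This is ~(S xor L).

S xor L = F xor T = T
~(S xor L) = ~T = F
So (A) is false.

(B): In symbols: (~S <-> ~U) -> ((P <-> L) xor ~S)

~S = ~F = T
~U = ~T = F
~S <-> ~U = T <-> F = F
P <-> L = F <-> T = F
~S = ~F = T
(P <-> L) xor ~S = F xor T = T
(~S <-> ~U) -> ((P <-> L) xor ~S) = F -> T = T
Hence (B) is true.

(C): In symbols: ~P -> S

~P = ~F = T
~P -> S = T -> F = F
Thus (C) is false.

True statements: 1 ((B)).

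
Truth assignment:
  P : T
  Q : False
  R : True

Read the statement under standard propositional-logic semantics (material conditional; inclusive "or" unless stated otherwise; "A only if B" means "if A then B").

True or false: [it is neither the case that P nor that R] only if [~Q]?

In symbols: (P nor R) -> ~Q

P nor R = T nor T = F
~Q = ~F = T
(P nor R) -> ~Q = F -> T = T

True.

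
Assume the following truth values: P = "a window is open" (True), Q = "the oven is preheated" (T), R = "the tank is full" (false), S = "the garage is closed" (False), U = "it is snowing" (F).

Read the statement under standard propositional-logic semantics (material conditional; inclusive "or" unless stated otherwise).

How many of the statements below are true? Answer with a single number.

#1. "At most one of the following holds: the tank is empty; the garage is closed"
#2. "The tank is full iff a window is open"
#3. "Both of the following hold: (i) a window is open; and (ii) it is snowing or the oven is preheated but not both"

#1: In symbols: not R nand S

not R = not False = True
not R nand S = True nand False = True
Thus #1 is true.

#2: In symbols: R iff P

R iff P = False iff True = False
So #2 is false.

#3: Parsed as P and (U xor Q)

U xor Q = False xor True = True
P and (U xor Q) = True and True = True
So #3 is true.

True statements: 2 (#1, #3).

2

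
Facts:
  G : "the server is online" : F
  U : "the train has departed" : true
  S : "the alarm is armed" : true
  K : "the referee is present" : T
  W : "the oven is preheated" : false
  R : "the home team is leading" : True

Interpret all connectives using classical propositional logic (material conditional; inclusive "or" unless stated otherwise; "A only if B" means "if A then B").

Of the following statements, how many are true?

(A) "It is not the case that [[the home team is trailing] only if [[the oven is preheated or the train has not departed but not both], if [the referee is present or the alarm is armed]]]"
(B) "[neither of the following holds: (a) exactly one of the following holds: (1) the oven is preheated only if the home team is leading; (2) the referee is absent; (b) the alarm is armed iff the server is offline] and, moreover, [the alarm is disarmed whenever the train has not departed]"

(A): Parsed as ¬(¬R → ((K ∨ S) → (W ⊕ ¬U)))

¬R = ¬T = F
K ∨ S = T ∨ T = T
¬U = ¬T = F
W ⊕ ¬U = F ⊕ F = F
(K ∨ S) → (W ⊕ ¬U) = T → F = F
¬R → ((K ∨ S) → (W ⊕ ¬U)) = F → F = T
¬(¬R → ((K ∨ S) → (W ⊕ ¬U))) = ¬T = F
So (A) is false.

(B): In symbols: (((W → R) ⊕ ¬K) ↓ (S ↔ ¬G)) ∧ (¬U → ¬S)

W → R = F → T = T
¬K = ¬T = F
(W → R) ⊕ ¬K = T ⊕ F = T
¬G = ¬F = T
S ↔ ¬G = T ↔ T = T
((W → R) ⊕ ¬K) ↓ (S ↔ ¬G) = T ↓ T = F
¬U = ¬T = F
¬S = ¬T = F
¬U → ¬S = F → F = T
(((W → R) ⊕ ¬K) ↓ (S ↔ ¬G)) ∧ (¬U → ¬S) = F ∧ T = F
Hence (B) is false.

True statements: 0 (none).

0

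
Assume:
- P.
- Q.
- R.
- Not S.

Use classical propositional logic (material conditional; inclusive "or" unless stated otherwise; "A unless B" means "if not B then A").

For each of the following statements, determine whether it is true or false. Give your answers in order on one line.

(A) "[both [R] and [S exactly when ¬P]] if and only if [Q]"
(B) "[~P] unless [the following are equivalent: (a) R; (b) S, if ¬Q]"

(A): In symbols: (R ∧ (S ↔ ¬P)) ↔ Q

¬P = ¬T = F
S ↔ ¬P = F ↔ F = T
R ∧ (S ↔ ¬P) = T ∧ T = T
(R ∧ (S ↔ ¬P)) ↔ Q = T ↔ T = T
Hence (A) is true.

(B): In symbols: ¬P ∨ (R ↔ (¬Q → S))

¬P = ¬T = F
¬Q = ¬T = F
¬Q → S = F → F = T
R ↔ (¬Q → S) = T ↔ T = T
¬P ∨ (R ↔ (¬Q → S)) = F ∨ T = T
Hence (B) is true.

(A) T, (B) T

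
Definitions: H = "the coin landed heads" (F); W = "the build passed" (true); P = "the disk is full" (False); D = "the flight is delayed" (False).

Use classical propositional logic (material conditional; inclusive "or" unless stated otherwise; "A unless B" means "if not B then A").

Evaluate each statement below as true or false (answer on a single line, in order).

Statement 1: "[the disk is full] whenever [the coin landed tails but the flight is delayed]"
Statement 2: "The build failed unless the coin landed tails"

Statement 1: In symbols: (~H & D) -> P

~H = ~F = T
~H & D = T & F = F
(~H & D) -> P = F -> F = T
Thus Statement 1 is true.

Statement 2: In symbols: ~W | ~H

~W = ~T = F
~H = ~F = T
~W | ~H = F | T = T
Hence Statement 2 is true.

Statement 1 True / Statement 2 True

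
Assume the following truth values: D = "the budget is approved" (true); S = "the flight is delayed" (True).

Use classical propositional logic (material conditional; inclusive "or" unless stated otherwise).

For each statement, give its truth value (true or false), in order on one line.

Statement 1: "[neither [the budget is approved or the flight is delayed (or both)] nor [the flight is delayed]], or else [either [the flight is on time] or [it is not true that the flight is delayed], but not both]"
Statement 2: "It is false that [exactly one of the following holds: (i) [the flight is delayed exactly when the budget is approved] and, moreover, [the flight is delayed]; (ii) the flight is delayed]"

Statement 1: In symbols: ((D ∨ S) ↓ S) ∨ (¬S ⊕ ¬S)

D ∨ S = T ∨ T = T
(D ∨ S) ↓ S = T ↓ T = F
¬S = ¬T = F
¬S = ¬T = F
¬S ⊕ ¬S = F ⊕ F = F
((D ∨ S) ↓ S) ∨ (¬S ⊕ ¬S) = F ∨ F = F
So Statement 1 is false.

Statement 2: In symbols: ¬(((S ↔ D) ∧ S) ⊕ S)

S ↔ D = T ↔ T = T
(S ↔ D) ∧ S = T ∧ T = T
((S ↔ D) ∧ S) ⊕ S = T ⊕ T = F
¬(((S ↔ D) ∧ S) ⊕ S) = ¬F = T
Thus Statement 2 is true.

Statement 1 False, Statement 2 True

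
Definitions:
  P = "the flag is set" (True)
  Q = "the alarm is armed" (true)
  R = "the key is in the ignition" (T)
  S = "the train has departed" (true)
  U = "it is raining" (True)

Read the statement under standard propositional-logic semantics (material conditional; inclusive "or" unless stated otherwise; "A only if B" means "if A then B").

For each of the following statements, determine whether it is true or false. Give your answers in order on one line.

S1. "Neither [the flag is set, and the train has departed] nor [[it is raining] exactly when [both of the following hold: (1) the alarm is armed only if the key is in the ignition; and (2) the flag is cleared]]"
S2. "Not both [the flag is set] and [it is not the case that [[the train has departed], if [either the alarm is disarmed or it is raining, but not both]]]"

S1 False, S2 True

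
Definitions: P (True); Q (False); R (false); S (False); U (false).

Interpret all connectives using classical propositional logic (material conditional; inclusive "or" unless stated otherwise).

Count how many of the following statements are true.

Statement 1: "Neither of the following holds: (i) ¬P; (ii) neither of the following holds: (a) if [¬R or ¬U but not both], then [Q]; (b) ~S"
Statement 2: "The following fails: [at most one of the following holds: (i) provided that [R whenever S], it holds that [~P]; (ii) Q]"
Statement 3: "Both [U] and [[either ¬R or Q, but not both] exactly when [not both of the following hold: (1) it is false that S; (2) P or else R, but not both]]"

1

Statement 1: In symbols: ~P nor (((~R xor ~U) -> Q) nor ~S)

~P = ~T = F
~R = ~F = T
~U = ~F = T
~R xor ~U = T xor T = F
(~R xor ~U) -> Q = F -> F = T
~S = ~F = T
((~R xor ~U) -> Q) nor ~S = T nor T = F
~P nor (((~R xor ~U) -> Q) nor ~S) = F nor F = T
So Statement 1 is true.

Statement 2: This is ~(((S -> R) -> ~P) nand Q).

S -> R = F -> F = T
~P = ~T = F
(S -> R) -> ~P = T -> F = F
((S -> R) -> ~P) nand Q = F nand F = T
~(((S -> R) -> ~P) nand Q) = ~T = F
Thus Statement 2 is false.

Statement 3: Formalization: U & ((~R xor Q) <-> (~S nand (P xor R)))

~R = ~F = T
~R xor Q = T xor F = T
~S = ~F = T
P xor R = T xor F = T
~S nand (P xor R) = T nand T = F
(~R xor Q) <-> (~S nand (P xor R)) = T <-> F = F
U & ((~R xor Q) <-> (~S nand (P xor R))) = F & F = F
Hence Statement 3 is false.

1 of the 3 statements is true.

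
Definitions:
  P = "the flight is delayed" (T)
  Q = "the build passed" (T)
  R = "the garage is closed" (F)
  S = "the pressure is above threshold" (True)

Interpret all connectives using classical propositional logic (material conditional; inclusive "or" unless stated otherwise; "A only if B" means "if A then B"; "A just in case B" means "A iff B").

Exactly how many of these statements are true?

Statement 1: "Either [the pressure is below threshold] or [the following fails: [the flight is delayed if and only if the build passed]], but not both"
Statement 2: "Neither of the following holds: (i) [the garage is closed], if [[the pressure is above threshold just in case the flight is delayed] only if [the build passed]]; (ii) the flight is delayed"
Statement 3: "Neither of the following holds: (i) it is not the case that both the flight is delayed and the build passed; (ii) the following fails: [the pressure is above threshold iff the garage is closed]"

0

Statement 1: This is not S xor not (P iff Q).

not S = not True = False
P iff Q = True iff True = True
not (P iff Q) = not True = False
not S xor not (P iff Q) = False xor False = False
So Statement 1 is false.

Statement 2: Parsed as (((S iff P) -> Q) -> R) nor P

S iff P = True iff True = True
(S iff P) -> Q = True -> True = True
((S iff P) -> Q) -> R = True -> False = False
(((S iff P) -> Q) -> R) nor P = False nor True = False
So Statement 2 is false.

Statement 3: This is (P nand Q) nor not (S iff R).

P nand Q = True nand True = False
S iff R = True iff False = False
not (S iff R) = not False = True
(P nand Q) nor not (S iff R) = False nor True = False
Hence Statement 3 is false.

Count: 0.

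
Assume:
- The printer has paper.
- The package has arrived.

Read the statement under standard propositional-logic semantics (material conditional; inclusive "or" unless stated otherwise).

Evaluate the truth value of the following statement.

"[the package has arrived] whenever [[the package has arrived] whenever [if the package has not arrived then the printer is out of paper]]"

Let L = "the package has arrived" (T), N = "the printer has paper" (T).
Parsed as ((~L -> ~N) -> L) -> L

~L = ~T = F
~N = ~T = F
~L -> ~N = F -> F = T
(~L -> ~N) -> L = T -> T = T
((~L -> ~N) -> L) -> L = T -> T = T

The statement is true.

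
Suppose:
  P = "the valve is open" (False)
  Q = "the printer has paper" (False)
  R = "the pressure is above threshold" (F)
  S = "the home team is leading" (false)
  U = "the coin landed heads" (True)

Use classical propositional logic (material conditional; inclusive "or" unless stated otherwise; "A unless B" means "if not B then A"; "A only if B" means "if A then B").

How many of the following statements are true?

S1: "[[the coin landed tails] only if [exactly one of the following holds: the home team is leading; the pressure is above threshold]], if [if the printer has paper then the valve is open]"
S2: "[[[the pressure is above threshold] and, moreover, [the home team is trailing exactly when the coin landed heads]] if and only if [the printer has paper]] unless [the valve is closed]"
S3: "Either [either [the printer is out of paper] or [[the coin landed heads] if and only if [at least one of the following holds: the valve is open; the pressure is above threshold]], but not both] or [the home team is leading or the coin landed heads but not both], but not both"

S1: Formalization: (Q -> P) -> (not U -> (S xor R))

Q -> P = False -> False = True
not U = not True = False
S xor R = False xor False = False
not U -> (S xor R) = False -> False = True
(Q -> P) -> (not U -> (S xor R)) = True -> True = True
Thus S1 is true.

S2: In symbols: ((R and (not S iff U)) iff Q) or not P

not S = not False = True
not S iff U = True iff True = True
R and (not S iff U) = False and True = False
(R and (not S iff U)) iff Q = False iff False = True
not P = not False = True
((R and (not S iff U)) iff Q) or not P = True or True = True
Hence S2 is true.

S3: Formalization: (not Q xor (U iff (P or R))) xor (S xor U)

not Q = not False = True
P or R = False or False = False
U iff (P or R) = True iff False = False
not Q xor (U iff (P or R)) = True xor False = True
S xor U = False xor True = True
(not Q xor (U iff (P or R))) xor (S xor U) = True xor True = False
So S3 is false.

True statements: 2 (S1, S2).

2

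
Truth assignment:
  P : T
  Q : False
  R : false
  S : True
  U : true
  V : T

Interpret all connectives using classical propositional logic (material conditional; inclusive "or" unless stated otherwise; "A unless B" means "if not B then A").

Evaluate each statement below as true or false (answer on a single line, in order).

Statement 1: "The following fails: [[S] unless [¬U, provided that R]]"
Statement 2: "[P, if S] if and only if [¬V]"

Statement 1: Parsed as not (S or (R -> not U))

not U = not True = False
R -> not U = False -> False = True
S or (R -> not U) = True or True = True
not (S or (R -> not U)) = not True = False
Thus Statement 1 is false.

Statement 2: In symbols: (S -> P) iff not V

S -> P = True -> True = True
not V = not True = False
(S -> P) iff not V = True iff False = False
Hence Statement 2 is false.

Statement 1 F; Statement 2 F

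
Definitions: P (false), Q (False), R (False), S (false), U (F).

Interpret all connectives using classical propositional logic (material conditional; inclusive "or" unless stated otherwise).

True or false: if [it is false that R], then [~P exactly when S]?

false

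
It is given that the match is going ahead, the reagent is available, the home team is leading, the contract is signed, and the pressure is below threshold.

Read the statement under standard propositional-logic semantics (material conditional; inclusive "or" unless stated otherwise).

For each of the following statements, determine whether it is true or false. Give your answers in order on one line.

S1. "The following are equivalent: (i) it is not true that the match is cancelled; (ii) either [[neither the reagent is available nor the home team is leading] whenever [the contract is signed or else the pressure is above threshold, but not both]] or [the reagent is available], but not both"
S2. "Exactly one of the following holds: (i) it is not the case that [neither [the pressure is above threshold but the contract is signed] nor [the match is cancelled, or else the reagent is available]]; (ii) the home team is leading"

S1 T / S2 F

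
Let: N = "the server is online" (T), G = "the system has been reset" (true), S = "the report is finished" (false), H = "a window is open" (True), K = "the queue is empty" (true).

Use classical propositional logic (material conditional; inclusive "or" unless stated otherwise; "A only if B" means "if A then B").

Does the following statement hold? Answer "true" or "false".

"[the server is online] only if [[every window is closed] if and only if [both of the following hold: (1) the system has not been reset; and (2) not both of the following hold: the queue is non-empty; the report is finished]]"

Formalization: N -> (not H iff (not G and (not K nand S)))

not H = not True = False
not G = not True = False
not K = not True = False
not K nand S = False nand False = True
not G and (not K nand S) = False and True = False
not H iff (not G and (not K nand S)) = False iff False = True
N -> (not H iff (not G and (not K nand S))) = True -> True = True

True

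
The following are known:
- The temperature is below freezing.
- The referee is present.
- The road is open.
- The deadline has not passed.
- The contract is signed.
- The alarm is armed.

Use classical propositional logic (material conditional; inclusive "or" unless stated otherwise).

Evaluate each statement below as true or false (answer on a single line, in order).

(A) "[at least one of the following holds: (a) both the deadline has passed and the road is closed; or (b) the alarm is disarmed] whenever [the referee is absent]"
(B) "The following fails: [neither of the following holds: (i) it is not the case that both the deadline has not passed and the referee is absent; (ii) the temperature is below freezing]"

(A) T, (B) T

Let D = "the referee is present" (T), K = "the deadline has passed" (F), G = "the road is closed" (F), L = "the alarm is armed" (T), M = "the temperature is below freezing" (T).

(A): Parsed as ~D -> ((K & G) | ~L)

~D = ~T = F
K & G = F & F = F
~L = ~T = F
(K & G) | ~L = F | F = F
~D -> ((K & G) | ~L) = F -> F = T
Hence (A) is true.

(B): This is ~((~K nand ~D) nor M).

~K = ~F = T
~D = ~T = F
~K nand ~D = T nand F = T
(~K nand ~D) nor M = T nor T = F
~((~K nand ~D) nor M) = ~F = T
Hence (B) is true.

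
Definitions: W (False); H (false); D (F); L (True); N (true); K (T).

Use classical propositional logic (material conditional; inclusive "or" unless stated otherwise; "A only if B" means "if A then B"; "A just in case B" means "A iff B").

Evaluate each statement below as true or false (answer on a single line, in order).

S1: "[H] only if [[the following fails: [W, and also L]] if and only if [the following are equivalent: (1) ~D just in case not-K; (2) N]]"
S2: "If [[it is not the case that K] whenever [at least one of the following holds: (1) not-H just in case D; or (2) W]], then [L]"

S1 true / S2 true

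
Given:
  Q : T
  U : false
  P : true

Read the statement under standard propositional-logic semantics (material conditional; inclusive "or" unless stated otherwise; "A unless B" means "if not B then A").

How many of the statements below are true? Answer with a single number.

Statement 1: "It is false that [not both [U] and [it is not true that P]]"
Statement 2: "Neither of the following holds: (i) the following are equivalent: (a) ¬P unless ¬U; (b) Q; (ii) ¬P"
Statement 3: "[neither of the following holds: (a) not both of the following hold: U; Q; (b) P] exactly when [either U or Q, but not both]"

0

Statement 1: Parsed as ~(U nand ~P)

~P = ~T = F
U nand ~P = F nand F = T
~(U nand ~P) = ~T = F
Hence Statement 1 is false.

Statement 2: In symbols: ((~P | ~U) <-> Q) nor ~P

~P = ~T = F
~U = ~F = T
~P | ~U = F | T = T
(~P | ~U) <-> Q = T <-> T = T
~P = ~T = F
((~P | ~U) <-> Q) nor ~P = T nor F = F
Thus Statement 2 is false.

Statement 3: Parsed as ((U nand Q) nor P) <-> (U xor Q)

U nand Q = F nand T = T
(U nand Q) nor P = T nor T = F
U xor Q = F xor T = T
((U nand Q) nor P) <-> (U xor Q) = F <-> T = F
Hence Statement 3 is false.

Count: 0.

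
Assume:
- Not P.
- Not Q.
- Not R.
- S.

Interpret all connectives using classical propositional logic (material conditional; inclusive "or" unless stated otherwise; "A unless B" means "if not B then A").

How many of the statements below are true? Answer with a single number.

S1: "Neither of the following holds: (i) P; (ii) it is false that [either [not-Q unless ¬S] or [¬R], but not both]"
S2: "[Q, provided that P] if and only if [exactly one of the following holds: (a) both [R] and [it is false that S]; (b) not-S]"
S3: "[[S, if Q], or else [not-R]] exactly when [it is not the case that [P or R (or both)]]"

S1: In symbols: P nor ~((~Q | ~S) xor ~R)

~Q = ~F = T
~S = ~T = F
~Q | ~S = T | F = T
~R = ~F = T
(~Q | ~S) xor ~R = T xor T = F
~((~Q | ~S) xor ~R) = ~F = T
P nor ~((~Q | ~S) xor ~R) = F nor T = F
Hence S1 is false.

S2: Parsed as (P -> Q) <-> ((R & ~S) xor ~S)

P -> Q = F -> F = T
~S = ~T = F
R & ~S = F & F = F
~S = ~T = F
(R & ~S) xor ~S = F xor F = F
(P -> Q) <-> ((R & ~S) xor ~S) = T <-> F = F
Hence S2 is false.

S3: This is ((Q -> S) | ~R) <-> ~(P | R).

Q -> S = F -> T = T
~R = ~F = T
(Q -> S) | ~R = T | T = T
P | R = F | F = F
~(P | R) = ~F = T
((Q -> S) | ~R) <-> ~(P | R) = T <-> T = T
Thus S3 is true.

True statements: 1.

1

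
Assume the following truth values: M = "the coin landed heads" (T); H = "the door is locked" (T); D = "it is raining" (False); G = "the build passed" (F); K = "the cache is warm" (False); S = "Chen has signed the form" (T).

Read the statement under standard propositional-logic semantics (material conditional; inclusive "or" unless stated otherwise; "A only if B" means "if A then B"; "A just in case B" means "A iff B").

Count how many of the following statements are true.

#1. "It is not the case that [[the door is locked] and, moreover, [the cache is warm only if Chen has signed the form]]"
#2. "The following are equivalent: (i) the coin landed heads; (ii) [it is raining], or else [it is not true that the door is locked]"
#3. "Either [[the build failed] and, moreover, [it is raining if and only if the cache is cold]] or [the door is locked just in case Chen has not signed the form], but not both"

0

#1: Parsed as ~(H & (K -> S))

K -> S = F -> T = T
H & (K -> S) = T & T = T
~(H & (K -> S)) = ~T = F
Hence #1 is false.

#2: In symbols: M <-> (D | ~H)

~H = ~T = F
D | ~H = F | F = F
M <-> (D | ~H) = T <-> F = F
So #2 is false.

#3: In symbols: (~G & (D <-> ~K)) xor (H <-> ~S)

~G = ~F = T
~K = ~F = T
D <-> ~K = F <-> T = F
~G & (D <-> ~K) = T & F = F
~S = ~T = F
H <-> ~S = T <-> F = F
(~G & (D <-> ~K)) xor (H <-> ~S) = F xor F = F
Hence #3 is false.

Count: 0.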